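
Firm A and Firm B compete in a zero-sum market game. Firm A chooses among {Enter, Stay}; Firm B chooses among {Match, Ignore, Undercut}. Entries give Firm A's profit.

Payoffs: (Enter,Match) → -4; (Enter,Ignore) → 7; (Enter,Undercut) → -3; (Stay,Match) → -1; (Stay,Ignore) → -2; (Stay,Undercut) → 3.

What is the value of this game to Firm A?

-5/4

Row minima: Enter → -4, Stay → -2; maximin = -2.
Column maxima: Match → -1, Ignore → 7, Undercut → 3; minimax = -1.
-2 ≠ -1, so there is no saddle point; optimal play is mixed.
Undercut is strictly dominated by Match (it gives Firm A strictly more in every row), so Firm B never plays it.
On the remaining 2×2 (Enter, Stay vs Match, Ignore):
Let Firm A play Enter with probability p. Expected payoff against Match: (-4)p + (-1)(1−p) = −3p − 1; against Ignore: 7p + (-2)(1−p) = 9p − 2.
Setting these equal: −3p − 1 = 9p − 2 ⇒ −12p = -1 ⇒ p = 1/12, and the value is (-3)·(1/12) − 1 = -5/4.
For Firm B: with q = P(Match), equating Enter's and Stay's payoffs gives −11q + 7 = q − 2 ⇒ q = 3/4.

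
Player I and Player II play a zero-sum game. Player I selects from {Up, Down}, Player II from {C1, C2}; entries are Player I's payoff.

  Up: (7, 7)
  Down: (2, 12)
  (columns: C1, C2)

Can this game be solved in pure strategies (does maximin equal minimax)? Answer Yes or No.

Row minima: Up → 7, Down → 2; maximin = 7.
Column maxima: C1 → 7, C2 → 12; minimax = 7.
maximin = minimax = 7, so a saddle point exists.

Yes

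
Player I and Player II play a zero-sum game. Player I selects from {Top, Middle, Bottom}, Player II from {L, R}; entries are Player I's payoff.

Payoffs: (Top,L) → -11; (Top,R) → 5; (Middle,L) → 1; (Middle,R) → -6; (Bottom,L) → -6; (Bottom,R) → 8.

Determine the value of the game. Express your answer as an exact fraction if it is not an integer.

-4/3

Row minima: Top → -11, Middle → -6, Bottom → -6; maximin = -6.
Column maxima: L → 1, R → 8; minimax = 1.
-6 ≠ 1, so there is no saddle point; optimal play is mixed.
Top is strictly dominated by Bottom, so Player I never plays it.
On the remaining 2×2 (Middle, Bottom vs L, R):
Let Player I play Middle with probability p. Expected payoff against L: 1p + (-6)(1−p) = 7p − 6; against R: (-6)p + 8(1−p) = −14p + 8.
Setting these equal: 7p − 6 = −14p + 8 ⇒ 21p = 14 ⇒ p = 2/3, and the value is (7)·(2/3) − 6 = -4/3.
For Player II: with q = P(L), equating Middle's and Bottom's payoffs gives 7q − 6 = −14q + 8 ⇒ q = 2/3.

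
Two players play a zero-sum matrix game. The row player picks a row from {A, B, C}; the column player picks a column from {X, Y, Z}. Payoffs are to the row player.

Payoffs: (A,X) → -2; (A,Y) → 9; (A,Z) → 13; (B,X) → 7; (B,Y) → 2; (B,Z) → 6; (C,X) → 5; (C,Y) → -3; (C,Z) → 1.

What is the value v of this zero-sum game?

Row minima: A → -2, B → 2, C → -3; maximin = 2.
Column maxima: X → 7, Y → 9, Z → 13; minimax = 7.
2 ≠ 7, so there is no saddle point; optimal play is mixed.
C is strictly dominated by B, so the row player never plays it.
Z is strictly dominated by Y (it gives the row player strictly more in every row), so the column player never plays it.
On the remaining 2×2 (A, B vs X, Y):
Let the row player play A with probability p. Expected payoff against X: (-2)p + 7(1−p) = −9p + 7; against Y: 9p + 2(1−p) = 7p + 2.
Setting these equal: −9p + 7 = 7p + 2 ⇒ −16p = -5 ⇒ p = 5/16, and the value is (-9)·(5/16) + 7 = 67/16.
For the column player: with q = P(X), equating A's and B's payoffs gives −11q + 9 = 5q + 2 ⇒ q = 7/16.

67/16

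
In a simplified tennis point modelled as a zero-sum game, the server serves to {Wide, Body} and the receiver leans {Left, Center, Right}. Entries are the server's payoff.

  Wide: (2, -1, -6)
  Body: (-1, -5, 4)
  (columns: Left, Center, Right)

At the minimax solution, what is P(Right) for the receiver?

Row minima: Wide → -6, Body → -5; maximin = -5.
Column maxima: Left → 2, Center → -1, Right → 4; minimax = -1.
-5 ≠ -1, so there is no saddle point; optimal play is mixed.
Left is strictly dominated by Center (it gives the server strictly more in every row), so the receiver never plays it.
On the remaining 2×2 (Wide, Body vs Center, Right):
Let the server play Wide with probability p. Expected payoff against Center: (-1)p + (-5)(1−p) = 4p − 5; against Right: (-6)p + 4(1−p) = −10p + 4.
Setting these equal: 4p − 5 = −10p + 4 ⇒ 14p = 9 ⇒ p = 9/14, and the value is (4)·(9/14) − 5 = -17/7.
For the receiver: with q = P(Center), equating Wide's and Body's payoffs gives 5q − 6 = −9q + 4 ⇒ q = 5/7.

2/7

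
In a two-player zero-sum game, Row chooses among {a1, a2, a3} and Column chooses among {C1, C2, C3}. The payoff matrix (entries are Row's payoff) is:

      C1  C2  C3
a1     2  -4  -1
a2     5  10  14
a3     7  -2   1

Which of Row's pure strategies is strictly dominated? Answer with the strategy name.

a1

a2 gives a strictly higher payoff than a1 against every column: 5 > 2, 10 > -4, 14 > -1.
So a1 is strictly dominated and Row never plays it.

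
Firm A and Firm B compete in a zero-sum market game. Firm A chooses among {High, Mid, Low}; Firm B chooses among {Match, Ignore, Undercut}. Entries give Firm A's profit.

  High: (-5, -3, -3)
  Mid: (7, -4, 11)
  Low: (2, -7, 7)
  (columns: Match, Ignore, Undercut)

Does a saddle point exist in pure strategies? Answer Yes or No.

No

Row minima: High → -5, Mid → -4, Low → -7; maximin = -4.
Column maxima: Match → 7, Ignore → -3, Undercut → 11; minimax = -3.
-4 ≠ -3, so no pure-strategy equilibrium exists.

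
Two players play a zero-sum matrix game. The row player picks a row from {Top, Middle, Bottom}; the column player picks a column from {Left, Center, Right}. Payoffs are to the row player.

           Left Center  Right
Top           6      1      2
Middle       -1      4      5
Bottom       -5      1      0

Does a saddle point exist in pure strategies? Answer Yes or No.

Row minima: Top → 1, Middle → -1, Bottom → -5; maximin = 1.
Column maxima: Left → 6, Center → 4, Right → 5; minimax = 4.
1 ≠ 4, so no pure-strategy equilibrium exists.

No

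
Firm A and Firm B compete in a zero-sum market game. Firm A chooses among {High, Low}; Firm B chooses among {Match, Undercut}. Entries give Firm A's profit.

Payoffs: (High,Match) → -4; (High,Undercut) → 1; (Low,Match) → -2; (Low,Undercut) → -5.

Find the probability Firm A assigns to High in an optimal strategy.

3/8

Row minima: High → -4, Low → -5; maximin = -4.
Column maxima: Match → -2, Undercut → 1; minimax = -2.
-4 ≠ -2, so there is no saddle point; optimal play is mixed.
Let Firm A play High with probability p. Expected payoff against Match: (-4)p + (-2)(1−p) = −2p − 2; against Undercut: 1p + (-5)(1−p) = 6p − 5.
Setting these equal: −2p − 2 = 6p − 5 ⇒ −8p = -3 ⇒ p = 3/8, and the value is (-2)·(3/8) − 2 = -11/4.
For Firm B: with q = P(Match), equating High's and Low's payoffs gives −5q + 1 = 3q − 5 ⇒ q = 3/4.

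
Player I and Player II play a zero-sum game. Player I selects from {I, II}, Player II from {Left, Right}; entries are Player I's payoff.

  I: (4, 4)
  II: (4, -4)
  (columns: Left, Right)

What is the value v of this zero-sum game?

4

Row minima: I → 4, II → -4; maximin = 4.
Column maxima: Left → 4, Right → 4; minimax = 4.
Since maximin = minimax = 4, there is a saddle point and the value is 4.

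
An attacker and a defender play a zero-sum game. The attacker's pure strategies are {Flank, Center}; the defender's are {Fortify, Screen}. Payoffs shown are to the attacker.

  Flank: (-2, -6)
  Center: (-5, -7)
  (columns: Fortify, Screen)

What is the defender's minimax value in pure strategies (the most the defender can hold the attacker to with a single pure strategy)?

-6

Column maxima: Fortify → -2, Screen → -6.
The smallest of these is -6.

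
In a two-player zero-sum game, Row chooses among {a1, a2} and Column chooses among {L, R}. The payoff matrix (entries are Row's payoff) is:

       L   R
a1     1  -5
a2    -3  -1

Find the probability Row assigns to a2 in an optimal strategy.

Row minima: a1 → -5, a2 → -3; maximin = -3.
Column maxima: L → 1, R → -1; minimax = -1.
-3 ≠ -1, so there is no saddle point; optimal play is mixed.
Let Row play a1 with probability p. Expected payoff against L: 1p + (-3)(1−p) = 4p − 3; against R: (-5)p + (-1)(1−p) = −4p − 1.
Setting these equal: 4p − 3 = −4p − 1 ⇒ 8p = 2 ⇒ p = 1/4, and the value is (4)·(1/4) − 3 = -2.
For Column: with q = P(L), equating a1's and a2's payoffs gives 6q − 5 = −2q − 1 ⇒ q = 1/2.

3/4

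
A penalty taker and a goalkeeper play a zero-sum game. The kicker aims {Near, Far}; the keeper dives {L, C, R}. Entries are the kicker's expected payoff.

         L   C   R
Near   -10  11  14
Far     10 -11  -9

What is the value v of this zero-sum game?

Row minima: Near → -10, Far → -11; maximin = -10.
Column maxima: L → 10, C → 11, R → 14; minimax = 10.
-10 ≠ 10, so there is no saddle point; optimal play is mixed.
R is strictly dominated by C (it gives the kicker strictly more in every row), so the keeper never plays it.
On the remaining 2×2 (Near, Far vs L, C):
Let the kicker play Near with probability p. Expected payoff against L: (-10)p + 10(1−p) = −20p + 10; against C: 11p + (-11)(1−p) = 22p − 11.
Setting these equal: −20p + 10 = 22p − 11 ⇒ −42p = -21 ⇒ p = 1/2, and the value is (-20)·(1/2) + 10 = 0.
For the keeper: with q = P(L), equating Near's and Far's payoffs gives −21q + 11 = 21q − 11 ⇒ q = 11/21.

0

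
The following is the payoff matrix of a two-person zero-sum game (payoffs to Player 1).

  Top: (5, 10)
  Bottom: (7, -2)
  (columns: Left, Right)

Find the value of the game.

40/7

Row minima: Top → 5, Bottom → -2; maximin = 5.
Column maxima: Left → 7, Right → 10; minimax = 7.
5 ≠ 7, so there is no saddle point; optimal play is mixed.
Let Player 1 play Top with probability p. Expected payoff against Left: 5p + 7(1−p) = −2p + 7; against Right: 10p + (-2)(1−p) = 12p − 2.
Setting these equal: −2p + 7 = 12p − 2 ⇒ −14p = -9 ⇒ p = 9/14, and the value is (-2)·(9/14) + 7 = 40/7.
For Player 2: with q = P(Left), equating Top's and Bottom's payoffs gives −5q + 10 = 9q − 2 ⇒ q = 6/7.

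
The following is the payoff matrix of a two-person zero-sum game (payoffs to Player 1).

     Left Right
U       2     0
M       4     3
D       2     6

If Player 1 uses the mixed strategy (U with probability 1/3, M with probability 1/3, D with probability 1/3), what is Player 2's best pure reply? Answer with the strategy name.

If Player 2 plays Left, Player 1's expected payoff is (1/3)·2 + (1/3)·4 + (1/3)·2 = 8/3.
If Player 2 plays Right, Player 1's expected payoff is (1/3)·0 + (1/3)·3 + (1/3)·6 = 3.
Player 2 minimizes Player 1's payoff; the smallest is 8/3, so the best response is Left.

Left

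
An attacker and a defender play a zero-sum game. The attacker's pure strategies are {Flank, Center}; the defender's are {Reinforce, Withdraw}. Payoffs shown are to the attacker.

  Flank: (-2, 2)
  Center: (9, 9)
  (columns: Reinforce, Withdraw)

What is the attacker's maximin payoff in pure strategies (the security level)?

Row minima: Flank → -2, Center → 9.
The best of these is 9.

9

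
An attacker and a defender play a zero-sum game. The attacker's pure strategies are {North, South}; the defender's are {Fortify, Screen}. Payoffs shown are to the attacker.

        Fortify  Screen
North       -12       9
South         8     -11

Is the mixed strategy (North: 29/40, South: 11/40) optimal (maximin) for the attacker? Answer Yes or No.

Against Fortify this mix gives (29/40)·(-12) + (11/40)·8 = -13/2.
Against Screen this mix gives (29/40)·9 + (11/40)·(-11) = 7/2.
The defender will play Fortify, holding the attacker to -13/2. Shifting weight toward the row that does better against Fortify would raise this floor (the equalizing mix achieves -3/2 against both Fortify and Screen), so the proposed strategy is not optimal.

No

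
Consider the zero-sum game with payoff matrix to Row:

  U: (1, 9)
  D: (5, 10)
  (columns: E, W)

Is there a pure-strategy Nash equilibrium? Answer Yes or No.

Yes

Row minima: U → 1, D → 5; maximin = 5.
Column maxima: E → 5, W → 10; minimax = 5.
maximin = minimax = 5, so a saddle point exists.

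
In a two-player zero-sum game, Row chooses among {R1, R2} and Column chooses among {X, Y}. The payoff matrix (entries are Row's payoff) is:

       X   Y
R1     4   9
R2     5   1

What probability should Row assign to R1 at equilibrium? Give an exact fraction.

4/9

Row minima: R1 → 4, R2 → 1; maximin = 4.
Column maxima: X → 5, Y → 9; minimax = 5.
4 ≠ 5, so there is no saddle point; optimal play is mixed.
Let Row play R1 with probability p. Expected payoff against X: 4p + 5(1−p) = −p + 5; against Y: 9p + 1(1−p) = 8p + 1.
Setting these equal: −p + 5 = 8p + 1 ⇒ −9p = -4 ⇒ p = 4/9, and the value is (-1)·(4/9) + 5 = 41/9.
For Column: with q = P(X), equating R1's and R2's payoffs gives −5q + 9 = 4q + 1 ⇒ q = 8/9.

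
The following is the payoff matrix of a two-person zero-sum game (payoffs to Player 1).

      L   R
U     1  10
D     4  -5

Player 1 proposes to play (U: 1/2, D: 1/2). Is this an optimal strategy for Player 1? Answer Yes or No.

Yes

Against L this mix gives (1/2)·1 + (1/2)·4 = 5/2.
Against R this mix gives (1/2)·10 + (1/2)·(-5) = 5/2.
All of Player 2's active replies (L, R) yield 5/2, and no column does worse for Player 1. The mix makes Player 2 indifferent and guarantees 5/2, so it is optimal.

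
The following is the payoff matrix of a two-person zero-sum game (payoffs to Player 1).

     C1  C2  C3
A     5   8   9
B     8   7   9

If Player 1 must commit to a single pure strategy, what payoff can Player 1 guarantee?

7

Row minima: A → 5, B → 7.
The best of these is 7.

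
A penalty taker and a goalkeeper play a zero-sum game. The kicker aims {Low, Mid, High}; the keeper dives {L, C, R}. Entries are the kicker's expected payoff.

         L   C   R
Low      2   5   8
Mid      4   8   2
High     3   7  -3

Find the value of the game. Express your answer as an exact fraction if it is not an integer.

7/2

Row minima: Low → 2, Mid → 2, High → -3; maximin = 2.
Column maxima: L → 4, C → 8, R → 8; minimax = 4.
2 ≠ 4, so there is no saddle point; optimal play is mixed.
High is strictly dominated by Mid, so the kicker never plays it.
C is strictly dominated by L (it gives the kicker strictly more in every row), so the keeper never plays it.
On the remaining 2×2 (Low, Mid vs L, R):
Let the kicker play Low with probability p. Expected payoff against L: 2p + 4(1−p) = −2p + 4; against R: 8p + 2(1−p) = 6p + 2.
Setting these equal: −2p + 4 = 6p + 2 ⇒ −8p = -2 ⇒ p = 1/4, and the value is (-2)·(1/4) + 4 = 7/2.
For the keeper: with q = P(L), equating Low's and Mid's payoffs gives −6q + 8 = 2q + 2 ⇒ q = 3/4.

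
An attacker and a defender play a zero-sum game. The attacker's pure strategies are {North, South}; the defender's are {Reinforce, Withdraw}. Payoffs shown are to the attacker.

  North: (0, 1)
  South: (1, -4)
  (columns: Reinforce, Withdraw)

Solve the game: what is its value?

1/6

Row minima: North → 0, South → -4; maximin = 0.
Column maxima: Reinforce → 1, Withdraw → 1; minimax = 1.
0 ≠ 1, so there is no saddle point; optimal play is mixed.
Let the attacker play North with probability p. Expected payoff against Reinforce: 0p + 1(1−p) = −p + 1; against Withdraw: 1p + (-4)(1−p) = 5p − 4.
Setting these equal: −p + 1 = 5p − 4 ⇒ −6p = -5 ⇒ p = 5/6, and the value is (-1)·(5/6) + 1 = 1/6.
For the defender: with q = P(Reinforce), equating North's and South's payoffs gives −q + 1 = 5q − 4 ⇒ q = 5/6.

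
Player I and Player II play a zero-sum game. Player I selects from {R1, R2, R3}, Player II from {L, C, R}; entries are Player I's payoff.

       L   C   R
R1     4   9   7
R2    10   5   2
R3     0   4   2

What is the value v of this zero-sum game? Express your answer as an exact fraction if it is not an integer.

Row minima: R1 → 4, R2 → 2, R3 → 0; maximin = 4.
Column maxima: L → 10, C → 9, R → 7; minimax = 7.
4 ≠ 7, so there is no saddle point; optimal play is mixed.
R3 is strictly dominated by R1, so Player I never plays it.
C is strictly dominated by R (it gives Player I strictly more in every row), so Player II never plays it.
On the remaining 2×2 (R1, R2 vs L, R):
Let Player I play R1 with probability p. Expected payoff against L: 4p + 10(1−p) = −6p + 10; against R: 7p + 2(1−p) = 5p + 2.
Setting these equal: −6p + 10 = 5p + 2 ⇒ −11p = -8 ⇒ p = 8/11, and the value is (-6)·(8/11) + 10 = 62/11.
For Player II: with q = P(L), equating R1's and R2's payoffs gives −3q + 7 = 8q + 2 ⇒ q = 5/11.

62/11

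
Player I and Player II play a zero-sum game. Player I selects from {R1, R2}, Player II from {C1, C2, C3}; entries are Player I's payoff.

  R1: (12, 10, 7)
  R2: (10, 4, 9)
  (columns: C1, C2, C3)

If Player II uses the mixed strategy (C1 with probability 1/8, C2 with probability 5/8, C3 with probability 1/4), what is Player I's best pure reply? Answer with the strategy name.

Expected payoff of R1: (1/8)·12 + (5/8)·10 + (1/4)·7 = 19/2.
Expected payoff of R2: (1/8)·10 + (5/8)·4 + (1/4)·9 = 6.
The largest is 19/2, so Player I's best response is R1.

R1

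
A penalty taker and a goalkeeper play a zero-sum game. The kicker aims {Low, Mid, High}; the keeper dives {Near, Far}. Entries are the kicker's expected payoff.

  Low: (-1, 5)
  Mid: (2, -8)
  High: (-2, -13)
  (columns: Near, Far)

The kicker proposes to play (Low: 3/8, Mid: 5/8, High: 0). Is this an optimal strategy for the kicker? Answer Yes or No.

Against Near this mix gives (3/8)·(-1) + (5/8)·2 = 7/8.
Against Far this mix gives (3/8)·5 + (5/8)·(-8) = -25/8.
The keeper will play Far, holding the kicker to -25/8. Shifting weight toward the row that does better against Far would raise this floor (the equalizing mix achieves 1/8 against both Far and Near), so the proposed strategy is not optimal.

No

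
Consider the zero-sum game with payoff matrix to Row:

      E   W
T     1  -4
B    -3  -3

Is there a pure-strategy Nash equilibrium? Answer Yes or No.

Row minima: T → -4, B → -3; maximin = -3.
Column maxima: E → 1, W → -3; minimax = -3.
maximin = minimax = -3, so a saddle point exists.

Yes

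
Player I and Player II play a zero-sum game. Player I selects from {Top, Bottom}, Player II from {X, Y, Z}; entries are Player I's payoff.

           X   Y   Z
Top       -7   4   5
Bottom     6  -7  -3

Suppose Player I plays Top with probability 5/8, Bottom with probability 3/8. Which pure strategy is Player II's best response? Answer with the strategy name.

X

If Player II plays X, Player I's expected payoff is (5/8)·(-7) + (3/8)·6 = -17/8.
If Player II plays Y, Player I's expected payoff is (5/8)·4 + (3/8)·(-7) = -1/8.
If Player II plays Z, Player I's expected payoff is (5/8)·5 + (3/8)·(-3) = 2.
Player II minimizes Player I's payoff; the smallest is -17/8, so the best response is X.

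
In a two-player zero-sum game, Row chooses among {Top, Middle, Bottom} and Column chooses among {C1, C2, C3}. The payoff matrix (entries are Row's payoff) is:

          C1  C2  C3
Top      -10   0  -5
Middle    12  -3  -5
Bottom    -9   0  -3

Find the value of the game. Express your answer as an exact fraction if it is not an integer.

Row minima: Top → -10, Middle → -5, Bottom → -9; maximin = -5.
Column maxima: C1 → 12, C2 → 0, C3 → -3; minimax = -3.
-5 ≠ -3, so there is no saddle point; optimal play is mixed.
C2 is strictly dominated by C3 (it gives Row strictly more in every row), so Column never plays it.
With C2 eliminated, Top is strictly dominated by Bottom (Bottom gives Row strictly more in every remaining column), so Row never plays it.
On the remaining 2×2 (Middle, Bottom vs C1, C3):
Let Row play Middle with probability p. Expected payoff against C1: 12p + (-9)(1−p) = 21p − 9; against C3: (-5)p + (-3)(1−p) = −2p − 3.
Setting these equal: 21p − 9 = −2p − 3 ⇒ 23p = 6 ⇒ p = 6/23, and the value is (21)·(6/23) − 9 = -81/23.
For Column: with q = P(C1), equating Middle's and Bottom's payoffs gives 17q − 5 = −6q − 3 ⇒ q = 2/23.

-81/23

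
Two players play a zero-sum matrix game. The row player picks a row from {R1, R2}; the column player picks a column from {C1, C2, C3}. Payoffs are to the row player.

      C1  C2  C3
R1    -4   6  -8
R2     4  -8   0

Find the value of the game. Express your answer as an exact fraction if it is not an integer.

Row minima: R1 → -8, R2 → -8; maximin = -8.
Column maxima: C1 → 4, C2 → 6, C3 → 0; minimax = 0.
-8 ≠ 0, so there is no saddle point; optimal play is mixed.
C1 is strictly dominated by C3 (it gives the row player strictly more in every row), so the column player never plays it.
On the remaining 2×2 (R1, R2 vs C2, C3):
Let the row player play R1 with probability p. Expected payoff against C2: 6p + (-8)(1−p) = 14p − 8; against C3: (-8)p + 0(1−p) = −8p.
Setting these equal: 14p − 8 = −8p ⇒ 22p = 8 ⇒ p = 4/11, and the value is (14)·(4/11) − 8 = -32/11.
For the column player: with q = P(C2), equating R1's and R2's payoffs gives 14q − 8 = −8q ⇒ q = 4/11.

-32/11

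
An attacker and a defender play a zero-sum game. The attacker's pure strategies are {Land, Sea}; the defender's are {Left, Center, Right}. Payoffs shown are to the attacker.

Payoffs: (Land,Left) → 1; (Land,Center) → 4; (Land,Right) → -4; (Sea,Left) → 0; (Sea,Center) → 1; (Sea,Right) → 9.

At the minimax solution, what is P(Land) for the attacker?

Row minima: Land → -4, Sea → 0; maximin = 0.
Column maxima: Left → 1, Center → 4, Right → 9; minimax = 1.
0 ≠ 1, so there is no saddle point; optimal play is mixed.
Center is strictly dominated by Left (it gives the attacker strictly more in every row), so the defender never plays it.
On the remaining 2×2 (Land, Sea vs Left, Right):
Let the attacker play Land with probability p. Expected payoff against Left: 1p + 0(1−p) = p; against Right: (-4)p + 9(1−p) = −13p + 9.
Setting these equal: p = −13p + 9 ⇒ 14p = 9 ⇒ p = 9/14, and the value is (1)·(9/14) = 9/14.
For the defender: with q = P(Left), equating Land's and Sea's payoffs gives 5q − 4 = −9q + 9 ⇒ q = 13/14.

9/14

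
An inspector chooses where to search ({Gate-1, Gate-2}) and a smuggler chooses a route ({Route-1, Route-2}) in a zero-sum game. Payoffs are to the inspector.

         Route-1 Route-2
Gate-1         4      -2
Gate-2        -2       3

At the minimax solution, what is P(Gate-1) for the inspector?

5/11

Row minima: Gate-1 → -2, Gate-2 → -2; maximin = -2.
Column maxima: Route-1 → 4, Route-2 → 3; minimax = 3.
-2 ≠ 3, so there is no saddle point; optimal play is mixed.
Let the inspector play Gate-1 with probability p. Expected payoff against Route-1: 4p + (-2)(1−p) = 6p − 2; against Route-2: (-2)p + 3(1−p) = −5p + 3.
Setting these equal: 6p − 2 = −5p + 3 ⇒ 11p = 5 ⇒ p = 5/11, and the value is (6)·(5/11) − 2 = 8/11.
For the smuggler: with q = P(Route-1), equating Gate-1's and Gate-2's payoffs gives 6q − 2 = −5q + 3 ⇒ q = 5/11.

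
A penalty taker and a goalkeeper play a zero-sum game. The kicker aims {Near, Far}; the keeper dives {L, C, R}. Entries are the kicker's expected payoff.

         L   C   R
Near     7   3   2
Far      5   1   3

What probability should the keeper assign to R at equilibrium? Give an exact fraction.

Row minima: Near → 2, Far → 1; maximin = 2.
Column maxima: L → 7, C → 3, R → 3; minimax = 3.
2 ≠ 3, so there is no saddle point; optimal play is mixed.
L is strictly dominated by C (it gives the kicker strictly more in every row), so the keeper never plays it.
On the remaining 2×2 (Near, Far vs C, R):
Let the kicker play Near with probability p. Expected payoff against C: 3p + 1(1−p) = 2p + 1; against R: 2p + 3(1−p) = −p + 3.
Setting these equal: 2p + 1 = −p + 3 ⇒ 3p = 2 ⇒ p = 2/3, and the value is (2)·(2/3) + 1 = 7/3.
For the keeper: with q = P(C), equating Near's and Far's payoffs gives q + 2 = −2q + 3 ⇒ q = 1/3.

2/3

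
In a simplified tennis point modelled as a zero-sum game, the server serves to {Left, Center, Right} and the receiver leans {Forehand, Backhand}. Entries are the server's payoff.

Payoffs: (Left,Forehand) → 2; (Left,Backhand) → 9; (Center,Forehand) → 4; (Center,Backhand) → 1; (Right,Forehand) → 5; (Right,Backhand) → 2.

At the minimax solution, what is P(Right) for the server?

7/10

Row minima: Left → 2, Center → 1, Right → 2; maximin = 2.
Column maxima: Forehand → 5, Backhand → 9; minimax = 5.
2 ≠ 5, so there is no saddle point; optimal play is mixed.
Center is strictly dominated by Right, so the server never plays it.
On the remaining 2×2 (Left, Right vs Forehand, Backhand):
Let the server play Left with probability p. Expected payoff against Forehand: 2p + 5(1−p) = −3p + 5; against Backhand: 9p + 2(1−p) = 7p + 2.
Setting these equal: −3p + 5 = 7p + 2 ⇒ −10p = -3 ⇒ p = 3/10, and the value is (-3)·(3/10) + 5 = 41/10.
For the receiver: with q = P(Forehand), equating Left's and Right's payoffs gives −7q + 9 = 3q + 2 ⇒ q = 7/10.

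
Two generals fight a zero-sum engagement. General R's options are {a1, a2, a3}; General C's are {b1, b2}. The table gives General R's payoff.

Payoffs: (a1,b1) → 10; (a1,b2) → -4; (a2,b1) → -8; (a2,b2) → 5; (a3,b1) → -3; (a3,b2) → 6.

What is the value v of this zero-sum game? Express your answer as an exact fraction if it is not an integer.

Row minima: a1 → -4, a2 → -8, a3 → -3; maximin = -3.
Column maxima: b1 → 10, b2 → 6; minimax = 6.
-3 ≠ 6, so there is no saddle point; optimal play is mixed.
a2 is strictly dominated by a3, so General R never plays it.
On the remaining 2×2 (a1, a3 vs b1, b2):
Let General R play a1 with probability p. Expected payoff against b1: 10p + (-3)(1−p) = 13p − 3; against b2: (-4)p + 6(1−p) = −10p + 6.
Setting these equal: 13p − 3 = −10p + 6 ⇒ 23p = 9 ⇒ p = 9/23, and the value is (13)·(9/23) − 3 = 48/23.
For General C: with q = P(b1), equating a1's and a3's payoffs gives 14q − 4 = −9q + 6 ⇒ q = 10/23.

48/23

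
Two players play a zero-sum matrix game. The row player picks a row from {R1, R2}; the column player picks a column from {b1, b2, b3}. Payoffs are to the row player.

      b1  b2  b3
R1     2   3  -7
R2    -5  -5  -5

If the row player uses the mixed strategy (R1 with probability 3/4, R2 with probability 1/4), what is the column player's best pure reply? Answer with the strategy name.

b3

If the column player plays b1, the row player's expected payoff is (3/4)·2 + (1/4)·(-5) = 1/4.
If the column player plays b2, the row player's expected payoff is (3/4)·3 + (1/4)·(-5) = 1.
If the column player plays b3, the row player's expected payoff is (3/4)·(-7) + (1/4)·(-5) = -13/2.
The column player minimizes the row player's payoff; the smallest is -13/2, so the best response is b3.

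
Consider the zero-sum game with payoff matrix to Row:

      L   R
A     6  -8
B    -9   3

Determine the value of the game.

Row minima: A → -8, B → -9; maximin = -8.
Column maxima: L → 6, R → 3; minimax = 3.
-8 ≠ 3, so there is no saddle point; optimal play is mixed.
Let Row play A with probability p. Expected payoff against L: 6p + (-9)(1−p) = 15p − 9; against R: (-8)p + 3(1−p) = −11p + 3.
Setting these equal: 15p − 9 = −11p + 3 ⇒ 26p = 12 ⇒ p = 6/13, and the value is (15)·(6/13) − 9 = -27/13.
For Column: with q = P(L), equating A's and B's payoffs gives 14q − 8 = −12q + 3 ⇒ q = 11/26.

-27/13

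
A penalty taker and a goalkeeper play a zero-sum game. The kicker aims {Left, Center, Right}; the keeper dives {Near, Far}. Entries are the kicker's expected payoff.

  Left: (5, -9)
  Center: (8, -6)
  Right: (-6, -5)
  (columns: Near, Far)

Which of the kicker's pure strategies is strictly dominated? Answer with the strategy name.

Left

Center gives a strictly higher payoff than Left against every column: 8 > 5, -6 > -9.
So Left is strictly dominated and the kicker never plays it.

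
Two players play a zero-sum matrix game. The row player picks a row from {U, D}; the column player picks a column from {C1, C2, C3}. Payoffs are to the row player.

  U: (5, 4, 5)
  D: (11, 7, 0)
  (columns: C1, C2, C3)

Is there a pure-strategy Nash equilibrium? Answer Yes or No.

Row minima: U → 4, D → 0; maximin = 4.
Column maxima: C1 → 11, C2 → 7, C3 → 5; minimax = 5.
4 ≠ 5, so no pure-strategy equilibrium exists.

No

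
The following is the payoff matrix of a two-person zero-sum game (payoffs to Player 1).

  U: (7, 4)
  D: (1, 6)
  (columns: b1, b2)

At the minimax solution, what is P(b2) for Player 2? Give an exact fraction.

3/4

Row minima: U → 4, D → 1; maximin = 4.
Column maxima: b1 → 7, b2 → 6; minimax = 6.
4 ≠ 6, so there is no saddle point; optimal play is mixed.
Let Player 1 play U with probability p. Expected payoff against b1: 7p + 1(1−p) = 6p + 1; against b2: 4p + 6(1−p) = −2p + 6.
Setting these equal: 6p + 1 = −2p + 6 ⇒ 8p = 5 ⇒ p = 5/8, and the value is (6)·(5/8) + 1 = 19/4.
For Player 2: with q = P(b1), equating U's and D's payoffs gives 3q + 4 = −5q + 6 ⇒ q = 1/4.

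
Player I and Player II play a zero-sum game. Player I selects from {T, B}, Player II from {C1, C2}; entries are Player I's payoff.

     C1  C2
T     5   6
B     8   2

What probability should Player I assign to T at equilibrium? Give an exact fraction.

Row minima: T → 5, B → 2; maximin = 5.
Column maxima: C1 → 8, C2 → 6; minimax = 6.
5 ≠ 6, so there is no saddle point; optimal play is mixed.
Let Player I play T with probability p. Expected payoff against C1: 5p + 8(1−p) = −3p + 8; against C2: 6p + 2(1−p) = 4p + 2.
Setting these equal: −3p + 8 = 4p + 2 ⇒ −7p = -6 ⇒ p = 6/7, and the value is (-3)·(6/7) + 8 = 38/7.
For Player II: with q = P(C1), equating T's and B's payoffs gives −q + 6 = 6q + 2 ⇒ q = 4/7.

6/7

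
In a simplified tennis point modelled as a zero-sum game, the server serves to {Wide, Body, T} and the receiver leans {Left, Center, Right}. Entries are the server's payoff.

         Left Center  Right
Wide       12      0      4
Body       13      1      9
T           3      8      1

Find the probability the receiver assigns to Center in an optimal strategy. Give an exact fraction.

Row minima: Wide → 0, Body → 1, T → 1; maximin = 1.
Column maxima: Left → 13, Center → 8, Right → 9; minimax = 8.
1 ≠ 8, so there is no saddle point; optimal play is mixed.
Wide is strictly dominated by Body, so the server never plays it.
Left is strictly dominated by Right (it gives the server strictly more in every row), so the receiver never plays it.
On the remaining 2×2 (Body, T vs Center, Right):
Let the server play Body with probability p. Expected payoff against Center: 1p + 8(1−p) = −7p + 8; against Right: 9p + 1(1−p) = 8p + 1.
Setting these equal: −7p + 8 = 8p + 1 ⇒ −15p = -7 ⇒ p = 7/15, and the value is (-7)·(7/15) + 8 = 71/15.
For the receiver: with q = P(Center), equating Body's and T's payoffs gives −8q + 9 = 7q + 1 ⇒ q = 8/15.

8/15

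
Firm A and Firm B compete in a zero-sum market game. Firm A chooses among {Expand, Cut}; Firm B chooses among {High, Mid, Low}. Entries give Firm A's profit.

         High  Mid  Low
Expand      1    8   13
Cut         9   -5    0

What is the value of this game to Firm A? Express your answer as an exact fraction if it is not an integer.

11/3

Row minima: Expand → 1, Cut → -5; maximin = 1.
Column maxima: High → 9, Mid → 8, Low → 13; minimax = 8.
1 ≠ 8, so there is no saddle point; optimal play is mixed.
Low is strictly dominated by Mid (it gives Firm A strictly more in every row), so Firm B never plays it.
On the remaining 2×2 (Expand, Cut vs High, Mid):
Let Firm A play Expand with probability p. Expected payoff against High: 1p + 9(1−p) = −8p + 9; against Mid: 8p + (-5)(1−p) = 13p − 5.
Setting these equal: −8p + 9 = 13p − 5 ⇒ −21p = -14 ⇒ p = 2/3, and the value is (-8)·(2/3) + 9 = 11/3.
For Firm B: with q = P(High), equating Expand's and Cut's payoffs gives −7q + 8 = 14q − 5 ⇒ q = 13/21.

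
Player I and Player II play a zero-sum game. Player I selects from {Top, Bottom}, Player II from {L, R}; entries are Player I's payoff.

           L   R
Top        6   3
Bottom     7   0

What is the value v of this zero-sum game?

3

Row minima: Top → 3, Bottom → 0; maximin = 3.
Column maxima: L → 7, R → 3; minimax = 3.
Since maximin = minimax = 3, there is a saddle point and the value is 3.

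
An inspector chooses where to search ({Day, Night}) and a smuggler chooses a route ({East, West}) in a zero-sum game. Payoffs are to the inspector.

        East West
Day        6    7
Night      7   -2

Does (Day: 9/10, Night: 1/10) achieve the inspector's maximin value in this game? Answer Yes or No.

Yes

Against East this mix gives (9/10)·6 + (1/10)·7 = 61/10.
Against West this mix gives (9/10)·7 + (1/10)·(-2) = 61/10.
All of the smuggler's active replies (East, West) yield 61/10, and no column does worse for the inspector. The mix makes the smuggler indifferent and guarantees 61/10, so it is optimal.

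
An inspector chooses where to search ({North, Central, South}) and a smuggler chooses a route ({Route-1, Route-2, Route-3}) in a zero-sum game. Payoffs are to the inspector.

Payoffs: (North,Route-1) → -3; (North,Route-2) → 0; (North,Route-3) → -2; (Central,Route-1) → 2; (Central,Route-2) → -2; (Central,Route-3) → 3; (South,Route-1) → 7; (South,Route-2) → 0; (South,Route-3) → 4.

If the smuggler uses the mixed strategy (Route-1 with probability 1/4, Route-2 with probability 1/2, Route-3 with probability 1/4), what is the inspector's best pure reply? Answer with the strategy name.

South

Expected payoff of North: (1/4)·(-3) + (1/2)·0 + (1/4)·(-2) = -5/4.
Expected payoff of Central: (1/4)·2 + (1/2)·(-2) + (1/4)·3 = 1/4.
Expected payoff of South: (1/4)·7 + (1/2)·0 + (1/4)·4 = 11/4.
The largest is 11/4, so the inspector's best response is South.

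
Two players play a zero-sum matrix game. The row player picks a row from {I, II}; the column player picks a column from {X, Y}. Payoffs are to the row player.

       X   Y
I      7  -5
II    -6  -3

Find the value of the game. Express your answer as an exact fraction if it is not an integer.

-17/5

Row minima: I → -5, II → -6; maximin = -5.
Column maxima: X → 7, Y → -3; minimax = -3.
-5 ≠ -3, so there is no saddle point; optimal play is mixed.
Let the row player play I with probability p. Expected payoff against X: 7p + (-6)(1−p) = 13p − 6; against Y: (-5)p + (-3)(1−p) = −2p − 3.
Setting these equal: 13p − 6 = −2p − 3 ⇒ 15p = 3 ⇒ p = 1/5, and the value is (13)·(1/5) − 6 = -17/5.
For the column player: with q = P(X), equating I's and II's payoffs gives 12q − 5 = −3q − 3 ⇒ q = 2/15.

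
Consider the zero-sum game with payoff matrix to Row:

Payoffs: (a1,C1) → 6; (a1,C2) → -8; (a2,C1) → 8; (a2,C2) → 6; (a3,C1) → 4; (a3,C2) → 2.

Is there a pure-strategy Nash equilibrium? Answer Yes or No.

Yes

Row minima: a1 → -8, a2 → 6, a3 → 2; maximin = 6.
Column maxima: C1 → 8, C2 → 6; minimax = 6.
maximin = minimax = 6, so a saddle point exists.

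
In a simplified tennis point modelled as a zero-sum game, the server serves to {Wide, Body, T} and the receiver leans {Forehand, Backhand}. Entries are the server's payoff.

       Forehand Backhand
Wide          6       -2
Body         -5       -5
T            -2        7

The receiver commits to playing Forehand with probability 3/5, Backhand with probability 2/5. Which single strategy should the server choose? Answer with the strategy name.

Expected payoff of Wide: (3/5)·6 + (2/5)·(-2) = 14/5.
Expected payoff of Body: (3/5)·(-5) + (2/5)·(-5) = -5.
Expected payoff of T: (3/5)·(-2) + (2/5)·7 = 8/5.
The largest is 14/5, so the server's best response is Wide.

Wide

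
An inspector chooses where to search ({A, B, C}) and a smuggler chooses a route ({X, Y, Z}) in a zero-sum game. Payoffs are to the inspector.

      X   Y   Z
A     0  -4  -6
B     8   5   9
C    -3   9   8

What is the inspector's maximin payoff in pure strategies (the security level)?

Row minima: A → -6, B → 5, C → -3.
The best of these is 5.

5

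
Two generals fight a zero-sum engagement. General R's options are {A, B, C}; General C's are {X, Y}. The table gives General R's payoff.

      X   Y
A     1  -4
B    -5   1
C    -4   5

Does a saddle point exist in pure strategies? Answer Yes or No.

Row minima: A → -4, B → -5, C → -4; maximin = -4.
Column maxima: X → 1, Y → 5; minimax = 1.
-4 ≠ 1, so no pure-strategy equilibrium exists.

No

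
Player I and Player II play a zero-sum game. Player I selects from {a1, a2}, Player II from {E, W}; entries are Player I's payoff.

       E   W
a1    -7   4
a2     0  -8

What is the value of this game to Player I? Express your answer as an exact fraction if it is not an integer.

-56/19

Row minima: a1 → -7, a2 → -8; maximin = -7.
Column maxima: E → 0, W → 4; minimax = 0.
-7 ≠ 0, so there is no saddle point; optimal play is mixed.
Let Player I play a1 with probability p. Expected payoff against E: (-7)p + 0(1−p) = −7p; against W: 4p + (-8)(1−p) = 12p − 8.
Setting these equal: −7p = 12p − 8 ⇒ −19p = -8 ⇒ p = 8/19, and the value is (-7)·(8/19) = -56/19.
For Player II: with q = P(E), equating a1's and a2's payoffs gives −11q + 4 = 8q − 8 ⇒ q = 12/19.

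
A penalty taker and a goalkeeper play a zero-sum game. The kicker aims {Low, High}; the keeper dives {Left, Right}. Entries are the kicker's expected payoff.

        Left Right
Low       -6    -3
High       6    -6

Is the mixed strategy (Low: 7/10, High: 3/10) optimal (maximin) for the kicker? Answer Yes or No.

No

Against Left this mix gives (7/10)·(-6) + (3/10)·6 = -12/5.
Against Right this mix gives (7/10)·(-3) + (3/10)·(-6) = -39/10.
The keeper will play Right, holding the kicker to -39/10. Shifting weight toward the row that does better against Right would raise this floor (the equalizing mix achieves -18/5 against both Right and Left), so the proposed strategy is not optimal.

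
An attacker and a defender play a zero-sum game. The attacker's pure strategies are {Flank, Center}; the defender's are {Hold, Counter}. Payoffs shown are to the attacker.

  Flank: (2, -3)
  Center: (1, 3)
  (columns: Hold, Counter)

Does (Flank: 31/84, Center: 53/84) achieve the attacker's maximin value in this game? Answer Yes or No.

No

Against Hold this mix gives (31/84)·2 + (53/84)·1 = 115/84.
Against Counter this mix gives (31/84)·(-3) + (53/84)·3 = 11/14.
The defender will play Counter, holding the attacker to 11/14. Shifting weight toward the row that does better against Counter would raise this floor (the equalizing mix achieves 9/7 against both Counter and Hold), so the proposed strategy is not optimal.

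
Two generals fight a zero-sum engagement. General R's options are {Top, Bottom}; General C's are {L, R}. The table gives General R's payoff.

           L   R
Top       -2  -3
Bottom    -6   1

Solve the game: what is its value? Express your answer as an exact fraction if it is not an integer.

Row minima: Top → -3, Bottom → -6; maximin = -3.
Column maxima: L → -2, R → 1; minimax = -2.
-3 ≠ -2, so there is no saddle point; optimal play is mixed.
Let General R play Top with probability p. Expected payoff against L: (-2)p + (-6)(1−p) = 4p − 6; against R: (-3)p + 1(1−p) = −4p + 1.
Setting these equal: 4p − 6 = −4p + 1 ⇒ 8p = 7 ⇒ p = 7/8, and the value is (4)·(7/8) − 6 = -5/2.
For General C: with q = P(L), equating Top's and Bottom's payoffs gives q − 3 = −7q + 1 ⇒ q = 1/2.

-5/2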